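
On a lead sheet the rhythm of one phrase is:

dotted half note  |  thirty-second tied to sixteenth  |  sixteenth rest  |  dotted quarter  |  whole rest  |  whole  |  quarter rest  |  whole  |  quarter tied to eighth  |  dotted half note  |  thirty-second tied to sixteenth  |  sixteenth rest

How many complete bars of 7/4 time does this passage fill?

3

One bar of 7/4 = 56 thirty-second notes.
In thirty-second notes: dotted half note = 24; thirty-second tied to sixteenth (thirty-second + sixteenth) = 3; sixteenth rest = 2; dotted quarter = 12; whole rest = 32; whole = 32; quarter rest = 8; whole = 32; quarter tied to eighth (quarter + eighth) = 12; dotted half note = 24; thirty-second tied to sixteenth (thirty-second + sixteenth) = 3; sixteenth rest = 2.
Sum: 24 + 3 + 2 + 12 + 32 + 32 + 8 + 32 + 12 + 24 + 3 + 2 = 186.
186 ÷ 56 = 3 complete bars with 18 left over.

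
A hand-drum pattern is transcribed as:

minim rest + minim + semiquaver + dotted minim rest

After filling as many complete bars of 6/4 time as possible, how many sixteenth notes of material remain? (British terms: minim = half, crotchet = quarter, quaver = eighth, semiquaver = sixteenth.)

One bar of 6/4 = 24 sixteenth notes.
In sixteenth notes: minim rest = 8; minim = 8; semiquaver = 1; dotted minim rest = 12.
Total: 8 + 8 + 1 + 12 = 29.
29 ÷ 24 = 1 complete bar with 5 sixteenth notes remaining.

5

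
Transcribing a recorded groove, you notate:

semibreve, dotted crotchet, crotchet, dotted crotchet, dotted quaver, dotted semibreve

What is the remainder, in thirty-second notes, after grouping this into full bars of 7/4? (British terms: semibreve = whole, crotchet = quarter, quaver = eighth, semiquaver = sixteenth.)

6

One bar of 7/4 = 28 sixteenth notes.
In sixteenth notes: semibreve = 16; dotted crotchet = 6; crotchet = 4; dotted crotchet = 6; dotted quaver = 3; dotted semibreve = 24.
Sum: 16 + 6 + 4 + 6 + 3 + 24 = 59.
59 ÷ 28 = 2 complete bars with 3 sixteenth notes remaining = 6 thirty-second notes.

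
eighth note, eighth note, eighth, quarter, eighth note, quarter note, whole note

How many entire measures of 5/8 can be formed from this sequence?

3

One bar of 5/8 = 5 eighth notes.
Each duration in eighth notes: eighth note = 1; eighth note = 1; eighth = 1; quarter = 2; eighth note = 1; quarter note = 2; whole note = 8.
Altogether 1 + 1 + 1 + 2 + 1 + 2 + 8 = 16.
16 ÷ 5 = 3 complete bars with 1 left over.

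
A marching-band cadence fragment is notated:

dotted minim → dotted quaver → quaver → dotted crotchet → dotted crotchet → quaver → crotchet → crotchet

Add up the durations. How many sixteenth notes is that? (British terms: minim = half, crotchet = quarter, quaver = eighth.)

39

Working in sixteenth notes: dotted minim = 12; dotted quaver = 3; quaver = 2; dotted crotchet = 6; dotted crotchet = 6; quaver = 2; crotchet = 4; crotchet = 4.
Adding: 12 + 3 + 2 + 6 + 6 + 2 + 4 + 4 = 39 sixteenth notes.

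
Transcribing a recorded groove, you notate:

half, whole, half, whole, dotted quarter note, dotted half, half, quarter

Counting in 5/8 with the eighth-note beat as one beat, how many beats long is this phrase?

39

One eighth-note beat = 2 sixteenth notes.
Each duration in sixteenth notes: half = 8; whole = 16; half = 8; whole = 16; dotted quarter note = 6; dotted half = 12; half = 8; quarter = 4.
Adding: 8 + 16 + 8 + 16 + 6 + 12 + 8 + 4 = 78.
78 ÷ 2 = 39 beats.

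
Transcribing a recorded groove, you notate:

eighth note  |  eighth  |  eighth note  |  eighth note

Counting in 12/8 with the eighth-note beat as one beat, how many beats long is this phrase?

One eighth-note beat = 2 sixteenth notes.
Express everything in sixteenth notes: eighth note = 2; eighth = 2; eighth note = 2; eighth note = 2.
Adding: 2 + 2 + 2 + 2 = 8.
8 ÷ 2 = 4 beats.

4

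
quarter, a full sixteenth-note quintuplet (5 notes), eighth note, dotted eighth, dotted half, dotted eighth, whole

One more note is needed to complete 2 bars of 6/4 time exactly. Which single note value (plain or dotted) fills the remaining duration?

quarter note

2 bars of 6/4 = 48 sixteenth notes.
Each duration in sixteenth notes: quarter = 4; a full sixteenth-note quintuplet (5 notes) (five quintuplet sixteenths span one quarter) = 4; eighth note = 2; dotted eighth = 3; dotted half = 12; dotted eighth = 3; whole = 16.
Sum: 4 + 4 + 2 + 3 + 12 + 3 + 16 = 44.
Remaining: 48 − 44 = 4 sixteenth notes, which is a quarter note.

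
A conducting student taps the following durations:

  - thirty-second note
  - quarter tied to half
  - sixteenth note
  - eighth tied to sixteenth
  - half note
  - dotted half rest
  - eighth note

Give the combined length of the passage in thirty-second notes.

77

Working in thirty-second notes: thirty-second note = 1; quarter tied to half (quarter + half) = 24; sixteenth note = 2; eighth tied to sixteenth (eighth + sixteenth) = 6; half note = 16; dotted half rest = 24; eighth note = 4.
Altogether 1 + 24 + 2 + 6 + 16 + 24 + 4 = 77 thirty-second notes.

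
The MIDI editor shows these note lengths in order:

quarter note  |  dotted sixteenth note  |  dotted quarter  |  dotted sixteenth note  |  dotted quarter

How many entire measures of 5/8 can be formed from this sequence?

One bar of 5/8 = 20 thirty-second notes.
Convert each value to thirty-second notes: quarter note = 8; dotted sixteenth note = 3; dotted quarter = 12; dotted sixteenth note = 3; dotted quarter = 12.
Altogether 8 + 3 + 12 + 3 + 12 = 38.
38 ÷ 20 = 1 complete bar with 18 left over.

1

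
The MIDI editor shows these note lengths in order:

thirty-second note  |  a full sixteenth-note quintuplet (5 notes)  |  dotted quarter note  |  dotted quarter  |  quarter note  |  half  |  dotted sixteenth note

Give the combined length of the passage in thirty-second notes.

60

In thirty-second notes: thirty-second note = 1; a full sixteenth-note quintuplet (5 notes) (five quintuplet sixteenths span one quarter) = 8; dotted quarter note = 12; dotted quarter = 12; quarter note = 8; half = 16; dotted sixteenth note = 3.
Altogether 1 + 8 + 12 + 12 + 8 + 16 + 3 = 60 thirty-second notes.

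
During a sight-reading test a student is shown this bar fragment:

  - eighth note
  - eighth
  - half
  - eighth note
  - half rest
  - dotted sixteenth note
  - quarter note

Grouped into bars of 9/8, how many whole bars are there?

1

One bar of 9/8 = 36 thirty-second notes.
Each duration in thirty-second notes: eighth note = 4; eighth = 4; half = 16; eighth note = 4; half rest = 16; dotted sixteenth note = 3; quarter note = 8.
Adding: 4 + 4 + 16 + 4 + 16 + 3 + 8 = 55.
55 ÷ 36 = 1 complete bar with 19 left over.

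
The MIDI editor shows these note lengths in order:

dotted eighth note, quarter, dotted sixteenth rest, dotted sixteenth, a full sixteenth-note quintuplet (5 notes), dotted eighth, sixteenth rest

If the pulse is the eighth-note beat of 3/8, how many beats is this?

One eighth-note beat = 4 thirty-second notes.
Convert each value to thirty-second notes: dotted eighth note = 6; quarter = 8; dotted sixteenth rest = 3; dotted sixteenth = 3; a full sixteenth-note quintuplet (5 notes) (five quintuplet sixteenths span one quarter) = 8; dotted eighth = 6; sixteenth rest = 2.
Adding: 6 + 8 + 3 + 3 + 8 + 6 + 2 = 36.
36 ÷ 4 = 9 beats.

9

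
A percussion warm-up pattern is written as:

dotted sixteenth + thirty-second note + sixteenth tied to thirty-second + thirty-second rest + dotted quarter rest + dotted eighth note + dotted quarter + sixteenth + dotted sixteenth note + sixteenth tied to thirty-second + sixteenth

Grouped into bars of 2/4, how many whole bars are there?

3

One bar of 2/4 = 16 thirty-second notes.
In thirty-second notes: dotted sixteenth = 3; thirty-second note = 1; sixteenth tied to thirty-second (sixteenth + thirty-second) = 3; thirty-second rest = 1; dotted quarter rest = 12; dotted eighth note = 6; dotted quarter = 12; sixteenth = 2; dotted sixteenth note = 3; sixteenth tied to thirty-second (sixteenth + thirty-second) = 3; sixteenth = 2.
Sum: 3 + 1 + 3 + 1 + 12 + 6 + 12 + 2 + 3 + 3 + 2 = 48.
48 ÷ 16 = 3 complete bars with 0 left over.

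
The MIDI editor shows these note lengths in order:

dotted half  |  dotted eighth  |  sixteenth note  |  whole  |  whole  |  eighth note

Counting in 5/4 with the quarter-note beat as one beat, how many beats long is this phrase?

One quarter-note beat = 4 sixteenth notes.
Working in sixteenth notes: dotted half = 12; dotted eighth = 3; sixteenth note = 1; whole = 16; whole = 16; eighth note = 2.
Sum: 12 + 3 + 1 + 16 + 16 + 2 = 50.
50 ÷ 4 = 12.5 beats.

12.5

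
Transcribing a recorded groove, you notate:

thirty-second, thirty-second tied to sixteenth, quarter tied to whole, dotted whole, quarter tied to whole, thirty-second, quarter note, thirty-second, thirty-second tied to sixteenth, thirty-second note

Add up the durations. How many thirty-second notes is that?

In thirty-second notes: thirty-second = 1; thirty-second tied to sixteenth (thirty-second + sixteenth) = 3; quarter tied to whole (quarter + whole) = 40; dotted whole = 48; quarter tied to whole (quarter + whole) = 40; thirty-second = 1; quarter note = 8; thirty-second = 1; thirty-second tied to sixteenth (thirty-second + sixteenth) = 3; thirty-second note = 1.
Adding: 1 + 3 + 40 + 48 + 40 + 1 + 8 + 1 + 3 + 1 = 146 thirty-second notes.

146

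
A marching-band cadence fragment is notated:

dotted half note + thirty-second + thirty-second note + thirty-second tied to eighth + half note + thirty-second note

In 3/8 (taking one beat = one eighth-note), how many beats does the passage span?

One eighth-note beat = 4 thirty-second notes.
In thirty-second notes: dotted half note = 24; thirty-second = 1; thirty-second note = 1; thirty-second tied to eighth (thirty-second + eighth) = 5; half note = 16; thirty-second note = 1.
Total: 24 + 1 + 1 + 5 + 16 + 1 = 48.
48 ÷ 4 = 12 beats.

12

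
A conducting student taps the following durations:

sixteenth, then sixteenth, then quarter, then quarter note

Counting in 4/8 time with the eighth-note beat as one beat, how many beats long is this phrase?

5

One eighth-note beat = 2 sixteenth notes.
In sixteenth notes: sixteenth = 1; sixteenth = 1; quarter = 4; quarter note = 4.
Altogether 1 + 1 + 4 + 4 = 10.
10 ÷ 2 = 5 beats.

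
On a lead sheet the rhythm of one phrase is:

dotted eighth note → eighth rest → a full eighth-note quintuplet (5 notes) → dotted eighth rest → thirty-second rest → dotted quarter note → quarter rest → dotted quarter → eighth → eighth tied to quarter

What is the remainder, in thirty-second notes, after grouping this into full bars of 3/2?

One bar of 3/2 = 48 thirty-second notes.
Express everything in thirty-second notes: dotted eighth note = 6; eighth rest = 4; a full eighth-note quintuplet (5 notes) (five quintuplet eighths span one half) = 16; dotted eighth rest = 6; thirty-second rest = 1; dotted quarter note = 12; quarter rest = 8; dotted quarter = 12; eighth = 4; eighth tied to quarter (eighth + quarter) = 12.
Total: 6 + 4 + 16 + 6 + 1 + 12 + 8 + 12 + 4 + 12 = 81.
81 ÷ 48 = 1 complete bar with 33 thirty-second notes remaining.

33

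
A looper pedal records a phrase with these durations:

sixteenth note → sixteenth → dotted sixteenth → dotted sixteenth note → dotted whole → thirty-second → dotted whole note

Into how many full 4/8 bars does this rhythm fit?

6

One bar of 4/8 = 16 thirty-second notes.
In thirty-second notes: sixteenth note = 2; sixteenth = 2; dotted sixteenth = 3; dotted sixteenth note = 3; dotted whole = 48; thirty-second = 1; dotted whole note = 48.
Total: 2 + 2 + 3 + 3 + 48 + 1 + 48 = 107.
107 ÷ 16 = 6 complete bars with 11 left over.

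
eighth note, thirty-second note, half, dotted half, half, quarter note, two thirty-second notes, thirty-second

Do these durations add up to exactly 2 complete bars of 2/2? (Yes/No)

No

One bar of 2/2 = 32 thirty-second notes, so 2 bars = 64.
Convert each value to thirty-second notes: eighth note = 4; thirty-second note = 1; half = 16; dotted half = 24; half = 16; quarter note = 8; thirty-second note = 1; thirty-second note = 1; thirty-second = 1.
Sum: 4 + 1 + 16 + 24 + 16 + 8 + 1 + 1 + 1 = 72.
72 exceeds 64, so the answer is No.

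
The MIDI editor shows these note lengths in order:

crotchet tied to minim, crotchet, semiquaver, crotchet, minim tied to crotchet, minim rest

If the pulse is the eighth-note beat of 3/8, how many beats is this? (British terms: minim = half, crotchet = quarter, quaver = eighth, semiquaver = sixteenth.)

20.5

One eighth-note beat = 2 sixteenth notes.
Express everything in sixteenth notes: crotchet tied to minim (crotchet + minim) = 12; crotchet = 4; semiquaver = 1; crotchet = 4; minim tied to crotchet (minim + crotchet) = 12; minim rest = 8.
Altogether 12 + 4 + 1 + 4 + 12 + 8 = 41.
41 ÷ 2 = 20.5 beats.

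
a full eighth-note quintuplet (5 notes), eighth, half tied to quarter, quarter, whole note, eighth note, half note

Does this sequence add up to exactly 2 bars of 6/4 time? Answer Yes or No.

One bar of 6/4 = 12 eighth notes, so 2 bars = 24.
Working in eighth notes: a full eighth-note quintuplet (5 notes) (five quintuplet eighths span one half) = 4; eighth = 1; half tied to quarter (half + quarter) = 6; quarter = 2; whole note = 8; eighth note = 1; half note = 4.
Sum: 4 + 1 + 6 + 2 + 8 + 1 + 4 = 26.
26 exceeds 24, so the answer is No.

No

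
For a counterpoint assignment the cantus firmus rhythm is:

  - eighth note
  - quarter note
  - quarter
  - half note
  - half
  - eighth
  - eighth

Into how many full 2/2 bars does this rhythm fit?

One bar of 2/2 = 8 eighth notes.
Convert each value to eighth notes: eighth note = 1; quarter note = 2; quarter = 2; half note = 4; half = 4; eighth = 1; eighth = 1.
Total: 1 + 2 + 2 + 4 + 4 + 1 + 1 = 15.
15 ÷ 8 = 1 complete bar with 7 left over.

1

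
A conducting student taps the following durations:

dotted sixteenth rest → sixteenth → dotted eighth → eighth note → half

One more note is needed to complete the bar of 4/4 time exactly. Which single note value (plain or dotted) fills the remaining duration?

The bar of 4/4 = 32 thirty-second notes.
In thirty-second notes: dotted sixteenth rest = 3; sixteenth = 2; dotted eighth = 6; eighth note = 4; half = 16.
Total: 3 + 2 + 6 + 4 + 16 = 31.
Remaining: 32 − 31 = 1 thirty-second note, which is a thirty-second note.

thirty-second note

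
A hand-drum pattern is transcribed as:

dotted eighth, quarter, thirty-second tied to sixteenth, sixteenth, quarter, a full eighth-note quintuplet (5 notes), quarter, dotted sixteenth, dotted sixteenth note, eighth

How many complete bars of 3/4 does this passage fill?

One bar of 3/4 = 24 thirty-second notes.
Each duration in thirty-second notes: dotted eighth = 6; quarter = 8; thirty-second tied to sixteenth (thirty-second + sixteenth) = 3; sixteenth = 2; quarter = 8; a full eighth-note quintuplet (5 notes) (five quintuplet eighths span one half) = 16; quarter = 8; dotted sixteenth = 3; dotted sixteenth note = 3; eighth = 4.
Sum: 6 + 8 + 3 + 2 + 8 + 16 + 8 + 3 + 3 + 4 = 61.
61 ÷ 24 = 2 complete bars with 13 left over.

2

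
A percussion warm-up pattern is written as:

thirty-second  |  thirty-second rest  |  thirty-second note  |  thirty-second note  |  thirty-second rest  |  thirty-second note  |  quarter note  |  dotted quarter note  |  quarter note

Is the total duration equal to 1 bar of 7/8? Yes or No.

One bar of 7/8 = 28 thirty-second notes.
Convert each value to thirty-second notes: thirty-second = 1; thirty-second rest = 1; thirty-second note = 1; thirty-second note = 1; thirty-second rest = 1; thirty-second note = 1; quarter note = 8; dotted quarter note = 12; quarter note = 8.
Altogether 1 + 1 + 1 + 1 + 1 + 1 + 8 + 12 + 8 = 34.
34 exceeds 28, so the answer is No.

No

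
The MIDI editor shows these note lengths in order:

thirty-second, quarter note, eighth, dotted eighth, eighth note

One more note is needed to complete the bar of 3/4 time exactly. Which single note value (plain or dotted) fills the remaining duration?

thirty-second note

The bar of 3/4 = 24 thirty-second notes.
Each duration in thirty-second notes: thirty-second = 1; quarter note = 8; eighth = 4; dotted eighth = 6; eighth note = 4.
Altogether 1 + 8 + 4 + 6 + 4 = 23.
Remaining: 24 − 23 = 1 thirty-second note, which is a thirty-second note.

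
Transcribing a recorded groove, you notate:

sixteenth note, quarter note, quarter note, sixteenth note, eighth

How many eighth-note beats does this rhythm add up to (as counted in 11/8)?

6

One eighth-note beat = 2 sixteenth notes.
Each duration in sixteenth notes: sixteenth note = 1; quarter note = 4; quarter note = 4; sixteenth note = 1; eighth = 2.
Altogether 1 + 4 + 4 + 1 + 2 = 12.
12 ÷ 2 = 6 beats.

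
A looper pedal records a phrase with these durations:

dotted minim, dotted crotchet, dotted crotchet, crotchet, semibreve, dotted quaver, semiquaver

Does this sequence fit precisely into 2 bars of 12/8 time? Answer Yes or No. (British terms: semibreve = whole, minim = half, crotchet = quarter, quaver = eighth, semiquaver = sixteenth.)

Yes

One bar of 12/8 = 24 sixteenth notes, so 2 bars = 48.
In sixteenth notes: dotted minim = 12; dotted crotchet = 6; dotted crotchet = 6; crotchet = 4; semibreve = 16; dotted quaver = 3; semiquaver = 1.
Altogether 12 + 6 + 6 + 4 + 16 + 3 + 1 = 48.
48 equals 48, so the answer is Yes.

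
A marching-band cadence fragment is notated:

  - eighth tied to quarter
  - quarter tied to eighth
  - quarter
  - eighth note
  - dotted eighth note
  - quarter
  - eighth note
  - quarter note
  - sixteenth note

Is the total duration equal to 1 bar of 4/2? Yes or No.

One bar of 4/2 = 32 sixteenth notes.
Express everything in sixteenth notes: eighth tied to quarter (eighth + quarter) = 6; quarter tied to eighth (quarter + eighth) = 6; quarter = 4; eighth note = 2; dotted eighth note = 3; quarter = 4; eighth note = 2; quarter note = 4; sixteenth note = 1.
Altogether 6 + 6 + 4 + 2 + 3 + 4 + 2 + 4 + 1 = 32.
32 equals 32, so the answer is Yes.

Yes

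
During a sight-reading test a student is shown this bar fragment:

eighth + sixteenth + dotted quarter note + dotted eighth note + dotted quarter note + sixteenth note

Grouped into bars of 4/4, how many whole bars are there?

One bar of 4/4 = 16 sixteenth notes.
Each duration in sixteenth notes: eighth = 2; sixteenth = 1; dotted quarter note = 6; dotted eighth note = 3; dotted quarter note = 6; sixteenth note = 1.
Adding: 2 + 1 + 6 + 3 + 6 + 1 = 19.
19 ÷ 16 = 1 complete bar with 3 left over.

1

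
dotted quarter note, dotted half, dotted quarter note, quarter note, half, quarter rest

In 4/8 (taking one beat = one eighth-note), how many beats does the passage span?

20

One eighth-note beat = 2 sixteenth notes.
Convert each value to sixteenth notes: dotted quarter note = 6; dotted half = 12; dotted quarter note = 6; quarter note = 4; half = 8; quarter rest = 4.
Adding: 6 + 12 + 6 + 4 + 8 + 4 = 40.
40 ÷ 2 = 20 beats.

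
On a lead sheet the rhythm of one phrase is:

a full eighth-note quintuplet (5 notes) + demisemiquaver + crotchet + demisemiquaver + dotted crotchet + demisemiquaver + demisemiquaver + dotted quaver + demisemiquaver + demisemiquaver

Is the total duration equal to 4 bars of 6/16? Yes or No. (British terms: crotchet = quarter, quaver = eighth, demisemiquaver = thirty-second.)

One bar of 6/16 = 12 thirty-second notes, so 4 bars = 48.
Convert each value to thirty-second notes: a full eighth-note quintuplet (5 notes) (five quintuplet eighths span one half) = 16; demisemiquaver = 1; crotchet = 8; demisemiquaver = 1; dotted crotchet = 12; demisemiquaver = 1; demisemiquaver = 1; dotted quaver = 6; demisemiquaver = 1; demisemiquaver = 1.
Altogether 16 + 1 + 8 + 1 + 12 + 1 + 1 + 6 + 1 + 1 = 48.
48 equals 48, so the answer is Yes.

Yes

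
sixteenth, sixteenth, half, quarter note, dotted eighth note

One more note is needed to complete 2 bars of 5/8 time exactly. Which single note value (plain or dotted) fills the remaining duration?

2 bars of 5/8 = 20 sixteenth notes.
In sixteenth notes: sixteenth = 1; sixteenth = 1; half = 8; quarter note = 4; dotted eighth note = 3.
Total: 1 + 1 + 8 + 4 + 3 = 17.
Remaining: 20 − 17 = 3 sixteenth notes, which is a dotted eighth note.

dotted eighth note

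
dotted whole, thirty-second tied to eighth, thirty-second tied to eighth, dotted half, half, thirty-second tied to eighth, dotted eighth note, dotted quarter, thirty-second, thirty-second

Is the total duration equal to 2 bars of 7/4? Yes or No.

No

One bar of 7/4 = 56 thirty-second notes, so 2 bars = 112.
Express everything in thirty-second notes: dotted whole = 48; thirty-second tied to eighth (thirty-second + eighth) = 5; thirty-second tied to eighth (thirty-second + eighth) = 5; dotted half = 24; half = 16; thirty-second tied to eighth (thirty-second + eighth) = 5; dotted eighth note = 6; dotted quarter = 12; thirty-second = 1; thirty-second = 1.
Sum: 48 + 5 + 5 + 24 + 16 + 5 + 6 + 12 + 1 + 1 = 123.
123 exceeds 112, so the answer is No.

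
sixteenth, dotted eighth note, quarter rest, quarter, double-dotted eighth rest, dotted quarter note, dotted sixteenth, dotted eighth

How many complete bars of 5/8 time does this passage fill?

2

One bar of 5/8 = 20 thirty-second notes.
In thirty-second notes: sixteenth = 2; dotted eighth note = 6; quarter rest = 8; quarter = 8; double-dotted eighth rest = 7; dotted quarter note = 12; dotted sixteenth = 3; dotted eighth = 6.
Altogether 2 + 6 + 8 + 8 + 7 + 12 + 3 + 6 = 52.
52 ÷ 20 = 2 complete bars with 12 left over.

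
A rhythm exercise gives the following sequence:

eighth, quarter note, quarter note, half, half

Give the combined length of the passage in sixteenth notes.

26

Working in sixteenth notes: eighth = 2; quarter note = 4; quarter note = 4; half = 8; half = 8.
Altogether 2 + 4 + 4 + 8 + 8 = 26 sixteenth notes.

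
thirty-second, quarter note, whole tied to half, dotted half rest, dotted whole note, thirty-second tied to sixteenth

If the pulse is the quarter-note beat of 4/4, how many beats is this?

16.5

One quarter-note beat = 8 thirty-second notes.
Express everything in thirty-second notes: thirty-second = 1; quarter note = 8; whole tied to half (whole + half) = 48; dotted half rest = 24; dotted whole note = 48; thirty-second tied to sixteenth (thirty-second + sixteenth) = 3.
Altogether 1 + 8 + 48 + 24 + 48 + 3 = 132.
132 ÷ 8 = 16.5 beats.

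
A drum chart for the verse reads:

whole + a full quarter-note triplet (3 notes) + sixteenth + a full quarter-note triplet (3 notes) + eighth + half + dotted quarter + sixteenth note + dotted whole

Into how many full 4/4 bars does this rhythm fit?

One bar of 4/4 = 16 sixteenth notes.
Convert each value to sixteenth notes: whole = 16; a full quarter-note triplet (3 notes) (three triplet quarters span one half) = 8; sixteenth = 1; a full quarter-note triplet (3 notes) (three triplet quarters span one half) = 8; eighth = 2; half = 8; dotted quarter = 6; sixteenth note = 1; dotted whole = 24.
Altogether 16 + 8 + 1 + 8 + 2 + 8 + 6 + 1 + 24 = 74.
74 ÷ 16 = 4 complete bars with 10 left over.

4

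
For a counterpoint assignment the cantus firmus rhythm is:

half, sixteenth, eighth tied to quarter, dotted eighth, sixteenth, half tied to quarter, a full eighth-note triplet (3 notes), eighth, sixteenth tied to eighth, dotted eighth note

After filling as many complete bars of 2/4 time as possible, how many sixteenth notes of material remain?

One bar of 2/4 = 8 sixteenth notes.
Convert each value to sixteenth notes: half = 8; sixteenth = 1; eighth tied to quarter (eighth + quarter) = 6; dotted eighth = 3; sixteenth = 1; half tied to quarter (half + quarter) = 12; a full eighth-note triplet (3 notes) (three triplet eighths span one quarter) = 4; eighth = 2; sixteenth tied to eighth (sixteenth + eighth) = 3; dotted eighth note = 3.
Total: 8 + 1 + 6 + 3 + 1 + 12 + 4 + 2 + 3 + 3 = 43.
43 ÷ 8 = 5 complete bars with 3 sixteenth notes remaining.

3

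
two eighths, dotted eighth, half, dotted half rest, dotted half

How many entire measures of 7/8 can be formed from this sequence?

2

One bar of 7/8 = 14 sixteenth notes.
Each duration in sixteenth notes: eighth = 2; eighth = 2; dotted eighth = 3; half = 8; dotted half rest = 12; dotted half = 12.
Total: 2 + 2 + 3 + 8 + 12 + 12 = 39.
39 ÷ 14 = 2 complete bars with 11 left over.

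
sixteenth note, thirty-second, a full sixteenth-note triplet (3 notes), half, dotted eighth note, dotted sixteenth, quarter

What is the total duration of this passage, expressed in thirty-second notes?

40

In thirty-second notes: sixteenth note = 2; thirty-second = 1; a full sixteenth-note triplet (3 notes) (three triplet sixteenths span one eighth) = 4; half = 16; dotted eighth note = 6; dotted sixteenth = 3; quarter = 8.
Sum: 2 + 1 + 4 + 16 + 6 + 3 + 8 = 40 thirty-second notes.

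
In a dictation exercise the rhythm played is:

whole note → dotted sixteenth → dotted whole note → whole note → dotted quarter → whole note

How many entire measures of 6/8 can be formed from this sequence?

6

One bar of 6/8 = 24 thirty-second notes.
Convert each value to thirty-second notes: whole note = 32; dotted sixteenth = 3; dotted whole note = 48; whole note = 32; dotted quarter = 12; whole note = 32.
Sum: 32 + 3 + 48 + 32 + 12 + 32 = 159.
159 ÷ 24 = 6 complete bars with 15 left over.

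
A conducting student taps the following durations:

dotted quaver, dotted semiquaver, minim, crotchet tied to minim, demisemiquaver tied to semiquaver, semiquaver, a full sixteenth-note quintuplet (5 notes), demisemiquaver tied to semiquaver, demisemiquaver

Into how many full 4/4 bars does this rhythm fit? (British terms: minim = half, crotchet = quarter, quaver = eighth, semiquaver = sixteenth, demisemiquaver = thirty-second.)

One bar of 4/4 = 32 thirty-second notes.
Working in thirty-second notes: dotted quaver = 6; dotted semiquaver = 3; minim = 16; crotchet tied to minim (crotchet + minim) = 24; demisemiquaver tied to semiquaver (demisemiquaver + semiquaver) = 3; semiquaver = 2; a full sixteenth-note quintuplet (5 notes) (five quintuplet sixteenths span one quarter) = 8; demisemiquaver tied to semiquaver (demisemiquaver + semiquaver) = 3; demisemiquaver = 1.
Adding: 6 + 3 + 16 + 24 + 3 + 2 + 8 + 3 + 1 = 66.
66 ÷ 32 = 2 complete bars with 2 left over.

2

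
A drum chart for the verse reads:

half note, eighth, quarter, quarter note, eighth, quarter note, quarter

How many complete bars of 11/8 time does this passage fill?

One bar of 11/8 = 11 eighth notes.
Express everything in eighth notes: half note = 4; eighth = 1; quarter = 2; quarter note = 2; eighth = 1; quarter note = 2; quarter = 2.
Altogether 4 + 1 + 2 + 2 + 1 + 2 + 2 = 14.
14 ÷ 11 = 1 complete bar with 3 left over.

1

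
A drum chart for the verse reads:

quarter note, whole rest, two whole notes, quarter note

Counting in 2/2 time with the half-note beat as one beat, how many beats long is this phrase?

7

One half-note beat = 2 quarter notes.
In quarter notes: quarter note = 1; whole rest = 4; whole note = 4; whole note = 4; quarter note = 1.
Adding: 1 + 4 + 4 + 4 + 1 = 14.
14 ÷ 2 = 7 beats.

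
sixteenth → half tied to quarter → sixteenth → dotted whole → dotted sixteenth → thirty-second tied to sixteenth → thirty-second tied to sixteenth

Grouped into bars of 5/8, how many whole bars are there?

4

One bar of 5/8 = 20 thirty-second notes.
Each duration in thirty-second notes: sixteenth = 2; half tied to quarter (half + quarter) = 24; sixteenth = 2; dotted whole = 48; dotted sixteenth = 3; thirty-second tied to sixteenth (thirty-second + sixteenth) = 3; thirty-second tied to sixteenth (thirty-second + sixteenth) = 3.
Total: 2 + 24 + 2 + 48 + 3 + 3 + 3 = 85.
85 ÷ 20 = 4 complete bars with 5 left over.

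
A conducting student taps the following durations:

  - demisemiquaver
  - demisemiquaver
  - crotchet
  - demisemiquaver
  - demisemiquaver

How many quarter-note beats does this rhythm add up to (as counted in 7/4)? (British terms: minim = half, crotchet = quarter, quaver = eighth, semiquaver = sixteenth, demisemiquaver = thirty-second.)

1.5

One quarter-note beat = 8 thirty-second notes.
Convert each value to thirty-second notes: demisemiquaver = 1; demisemiquaver = 1; crotchet = 8; demisemiquaver = 1; demisemiquaver = 1.
Adding: 1 + 1 + 8 + 1 + 1 = 12.
12 ÷ 8 = 1.5 beats.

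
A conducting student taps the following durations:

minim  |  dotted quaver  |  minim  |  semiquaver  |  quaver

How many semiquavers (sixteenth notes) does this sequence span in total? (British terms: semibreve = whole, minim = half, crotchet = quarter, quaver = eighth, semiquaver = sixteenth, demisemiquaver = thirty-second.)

22

Convert each value to sixteenth notes: minim = 8; dotted quaver = 3; minim = 8; semiquaver = 1; quaver = 2.
Adding: 8 + 3 + 8 + 1 + 2 = 22 sixteenth notes.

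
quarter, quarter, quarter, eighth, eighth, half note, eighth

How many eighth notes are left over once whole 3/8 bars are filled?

1

One bar of 3/8 = 3 eighth notes.
Working in eighth notes: quarter = 2; quarter = 2; quarter = 2; eighth = 1; eighth = 1; half note = 4; eighth = 1.
Total: 2 + 2 + 2 + 1 + 1 + 4 + 1 = 13.
13 ÷ 3 = 4 complete bars with 1 eighth note remaining.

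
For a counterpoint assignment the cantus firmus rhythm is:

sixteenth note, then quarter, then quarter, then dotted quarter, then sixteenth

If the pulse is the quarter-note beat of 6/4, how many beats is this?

4

One quarter-note beat = 4 sixteenth notes.
Express everything in sixteenth notes: sixteenth note = 1; quarter = 4; quarter = 4; dotted quarter = 6; sixteenth = 1.
Adding: 1 + 4 + 4 + 6 + 1 = 16.
16 ÷ 4 = 4 beats.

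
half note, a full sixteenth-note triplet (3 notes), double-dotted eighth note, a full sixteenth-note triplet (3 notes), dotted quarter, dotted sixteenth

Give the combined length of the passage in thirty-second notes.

In thirty-second notes: half note = 16; a full sixteenth-note triplet (3 notes) (three triplet sixteenths span one eighth) = 4; double-dotted eighth note = 7; a full sixteenth-note triplet (3 notes) (three triplet sixteenths span one eighth) = 4; dotted quarter = 12; dotted sixteenth = 3.
Total: 16 + 4 + 7 + 4 + 12 + 3 = 46 thirty-second notes.

46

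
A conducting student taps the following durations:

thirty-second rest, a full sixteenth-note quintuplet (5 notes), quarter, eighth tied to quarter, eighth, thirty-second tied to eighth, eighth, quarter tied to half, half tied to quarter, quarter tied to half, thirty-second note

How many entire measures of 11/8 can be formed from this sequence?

2

One bar of 11/8 = 44 thirty-second notes.
Working in thirty-second notes: thirty-second rest = 1; a full sixteenth-note quintuplet (5 notes) (five quintuplet sixteenths span one quarter) = 8; quarter = 8; eighth tied to quarter (eighth + quarter) = 12; eighth = 4; thirty-second tied to eighth (thirty-second + eighth) = 5; eighth = 4; quarter tied to half (quarter + half) = 24; half tied to quarter (half + quarter) = 24; quarter tied to half (quarter + half) = 24; thirty-second note = 1.
Altogether 1 + 8 + 8 + 12 + 4 + 5 + 4 + 24 + 24 + 24 + 1 = 115.
115 ÷ 44 = 2 complete bars with 27 left over.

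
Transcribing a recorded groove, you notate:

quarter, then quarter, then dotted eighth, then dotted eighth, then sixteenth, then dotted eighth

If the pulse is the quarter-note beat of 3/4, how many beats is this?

4.5

One quarter-note beat = 4 sixteenth notes.
In sixteenth notes: quarter = 4; quarter = 4; dotted eighth = 3; dotted eighth = 3; sixteenth = 1; dotted eighth = 3.
Total: 4 + 4 + 3 + 3 + 1 + 3 = 18.
18 ÷ 4 = 4.5 beats.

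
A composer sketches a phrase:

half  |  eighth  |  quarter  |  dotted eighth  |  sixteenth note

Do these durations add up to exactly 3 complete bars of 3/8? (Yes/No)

Yes

One bar of 3/8 = 6 sixteenth notes, so 3 bars = 18.
Working in sixteenth notes: half = 8; eighth = 2; quarter = 4; dotted eighth = 3; sixteenth note = 1.
Adding: 8 + 2 + 4 + 3 + 1 = 18.
18 equals 18, so the answer is Yes.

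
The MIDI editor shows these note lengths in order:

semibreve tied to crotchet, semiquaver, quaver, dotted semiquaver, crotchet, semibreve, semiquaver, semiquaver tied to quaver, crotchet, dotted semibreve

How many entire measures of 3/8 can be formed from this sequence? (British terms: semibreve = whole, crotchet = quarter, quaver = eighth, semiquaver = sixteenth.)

One bar of 3/8 = 12 thirty-second notes.
Each duration in thirty-second notes: semibreve tied to crotchet (semibreve + crotchet) = 40; semiquaver = 2; quaver = 4; dotted semiquaver = 3; crotchet = 8; semibreve = 32; semiquaver = 2; semiquaver tied to quaver (semiquaver + quaver) = 6; crotchet = 8; dotted semibreve = 48.
Sum: 40 + 2 + 4 + 3 + 8 + 32 + 2 + 6 + 8 + 48 = 153.
153 ÷ 12 = 12 complete bars with 9 left over.

12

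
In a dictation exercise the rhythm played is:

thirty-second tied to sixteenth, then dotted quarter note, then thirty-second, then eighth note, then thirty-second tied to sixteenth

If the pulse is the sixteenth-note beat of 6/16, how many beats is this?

11.5

One sixteenth-note beat = 2 thirty-second notes.
Each duration in thirty-second notes: thirty-second tied to sixteenth (thirty-second + sixteenth) = 3; dotted quarter note = 12; thirty-second = 1; eighth note = 4; thirty-second tied to sixteenth (thirty-second + sixteenth) = 3.
Sum: 3 + 12 + 1 + 4 + 3 = 23.
23 ÷ 2 = 11.5 beats.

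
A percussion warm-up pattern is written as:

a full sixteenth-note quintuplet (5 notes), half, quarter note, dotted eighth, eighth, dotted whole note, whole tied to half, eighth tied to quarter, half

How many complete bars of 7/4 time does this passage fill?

One bar of 7/4 = 28 sixteenth notes.
Convert each value to sixteenth notes: a full sixteenth-note quintuplet (5 notes) (five quintuplet sixteenths span one quarter) = 4; half = 8; quarter note = 4; dotted eighth = 3; eighth = 2; dotted whole note = 24; whole tied to half (whole + half) = 24; eighth tied to quarter (eighth + quarter) = 6; half = 8.
Total: 4 + 8 + 4 + 3 + 2 + 24 + 24 + 6 + 8 = 83.
83 ÷ 28 = 2 complete bars with 27 left over.

2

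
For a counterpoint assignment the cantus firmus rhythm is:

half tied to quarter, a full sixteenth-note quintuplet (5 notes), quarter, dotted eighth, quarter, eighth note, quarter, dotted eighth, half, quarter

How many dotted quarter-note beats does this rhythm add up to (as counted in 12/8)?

8

One dotted quarter-note beat = 6 sixteenth notes.
Express everything in sixteenth notes: half tied to quarter (half + quarter) = 12; a full sixteenth-note quintuplet (5 notes) (five quintuplet sixteenths span one quarter) = 4; quarter = 4; dotted eighth = 3; quarter = 4; eighth note = 2; quarter = 4; dotted eighth = 3; half = 8; quarter = 4.
Sum: 12 + 4 + 4 + 3 + 4 + 2 + 4 + 3 + 8 + 4 = 48.
48 ÷ 6 = 8 beats.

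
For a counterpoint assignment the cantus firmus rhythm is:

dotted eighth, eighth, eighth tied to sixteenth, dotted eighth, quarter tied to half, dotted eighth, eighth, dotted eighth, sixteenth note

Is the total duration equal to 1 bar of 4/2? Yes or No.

One bar of 4/2 = 32 sixteenth notes.
Convert each value to sixteenth notes: dotted eighth = 3; eighth = 2; eighth tied to sixteenth (eighth + sixteenth) = 3; dotted eighth = 3; quarter tied to half (quarter + half) = 12; dotted eighth = 3; eighth = 2; dotted eighth = 3; sixteenth note = 1.
Adding: 3 + 2 + 3 + 3 + 12 + 3 + 2 + 3 + 1 = 32.
32 equals 32, so the answer is Yes.

Yes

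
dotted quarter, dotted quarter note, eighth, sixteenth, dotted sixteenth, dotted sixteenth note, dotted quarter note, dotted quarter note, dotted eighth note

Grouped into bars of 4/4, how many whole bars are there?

2

One bar of 4/4 = 32 thirty-second notes.
Convert each value to thirty-second notes: dotted quarter = 12; dotted quarter note = 12; eighth = 4; sixteenth = 2; dotted sixteenth = 3; dotted sixteenth note = 3; dotted quarter note = 12; dotted quarter note = 12; dotted eighth note = 6.
Sum: 12 + 12 + 4 + 2 + 3 + 3 + 12 + 12 + 6 = 66.
66 ÷ 32 = 2 complete bars with 2 left over.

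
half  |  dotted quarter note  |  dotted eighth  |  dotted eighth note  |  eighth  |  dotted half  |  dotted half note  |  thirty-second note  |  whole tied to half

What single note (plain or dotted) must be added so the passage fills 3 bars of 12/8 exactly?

3 bars of 12/8 = 144 thirty-second notes.
In thirty-second notes: half = 16; dotted quarter note = 12; dotted eighth = 6; dotted eighth note = 6; eighth = 4; dotted half = 24; dotted half note = 24; thirty-second note = 1; whole tied to half (whole + half) = 48.
Total: 16 + 12 + 6 + 6 + 4 + 24 + 24 + 1 + 48 = 141.
Remaining: 144 − 141 = 3 thirty-second notes, which is a dotted sixteenth note.

dotted sixteenth note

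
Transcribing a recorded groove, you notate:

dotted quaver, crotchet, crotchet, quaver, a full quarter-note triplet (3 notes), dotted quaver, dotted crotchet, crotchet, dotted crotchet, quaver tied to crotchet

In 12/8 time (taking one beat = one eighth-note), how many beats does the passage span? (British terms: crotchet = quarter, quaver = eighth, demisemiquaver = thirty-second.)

23

One eighth-note beat = 2 sixteenth notes.
Convert each value to sixteenth notes: dotted quaver = 3; crotchet = 4; crotchet = 4; quaver = 2; a full quarter-note triplet (3 notes) (three triplet quarters span one half) = 8; dotted quaver = 3; dotted crotchet = 6; crotchet = 4; dotted crotchet = 6; quaver tied to crotchet (quaver + crotchet) = 6.
Sum: 3 + 4 + 4 + 2 + 8 + 3 + 6 + 4 + 6 + 6 = 46.
46 ÷ 2 = 23 beats.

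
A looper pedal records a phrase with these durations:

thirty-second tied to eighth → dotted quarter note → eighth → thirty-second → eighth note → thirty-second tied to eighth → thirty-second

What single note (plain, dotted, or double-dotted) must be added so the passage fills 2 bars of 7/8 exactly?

dotted half note

2 bars of 7/8 = 56 thirty-second notes.
In thirty-second notes: thirty-second tied to eighth (thirty-second + eighth) = 5; dotted quarter note = 12; eighth = 4; thirty-second = 1; eighth note = 4; thirty-second tied to eighth (thirty-second + eighth) = 5; thirty-second = 1.
Sum: 5 + 12 + 4 + 1 + 4 + 5 + 1 = 32.
Remaining: 56 − 32 = 24 thirty-second notes, which is a dotted half note.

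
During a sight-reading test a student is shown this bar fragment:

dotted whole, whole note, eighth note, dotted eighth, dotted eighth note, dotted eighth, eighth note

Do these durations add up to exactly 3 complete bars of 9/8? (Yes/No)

One bar of 9/8 = 18 sixteenth notes, so 3 bars = 54.
Convert each value to sixteenth notes: dotted whole = 24; whole note = 16; eighth note = 2; dotted eighth = 3; dotted eighth note = 3; dotted eighth = 3; eighth note = 2.
Altogether 24 + 16 + 2 + 3 + 3 + 3 + 2 = 53.
53 falls short of 54, so the answer is No.

No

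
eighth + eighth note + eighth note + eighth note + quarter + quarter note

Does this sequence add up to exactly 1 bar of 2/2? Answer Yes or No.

One bar of 2/2 = 8 eighth notes.
Working in eighth notes: eighth = 1; eighth note = 1; eighth note = 1; eighth note = 1; quarter = 2; quarter note = 2.
Total: 1 + 1 + 1 + 1 + 2 + 2 = 8.
8 equals 8, so the answer is Yes.

Yes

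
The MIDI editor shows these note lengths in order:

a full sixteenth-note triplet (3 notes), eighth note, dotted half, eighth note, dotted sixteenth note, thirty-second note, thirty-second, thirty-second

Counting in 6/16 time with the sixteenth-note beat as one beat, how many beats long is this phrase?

21

One sixteenth-note beat = 2 thirty-second notes.
In thirty-second notes: a full sixteenth-note triplet (3 notes) (three triplet sixteenths span one eighth) = 4; eighth note = 4; dotted half = 24; eighth note = 4; dotted sixteenth note = 3; thirty-second note = 1; thirty-second = 1; thirty-second = 1.
Sum: 4 + 4 + 24 + 4 + 3 + 1 + 1 + 1 = 42.
42 ÷ 2 = 21 beats.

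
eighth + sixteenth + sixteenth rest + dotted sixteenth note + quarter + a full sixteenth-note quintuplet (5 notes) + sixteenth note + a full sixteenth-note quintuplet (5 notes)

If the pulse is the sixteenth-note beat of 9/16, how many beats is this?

One sixteenth-note beat = 2 thirty-second notes.
Each duration in thirty-second notes: eighth = 4; sixteenth = 2; sixteenth rest = 2; dotted sixteenth note = 3; quarter = 8; a full sixteenth-note quintuplet (5 notes) (five quintuplet sixteenths span one quarter) = 8; sixteenth note = 2; a full sixteenth-note quintuplet (5 notes) (five quintuplet sixteenths span one quarter) = 8.
Altogether 4 + 2 + 2 + 3 + 8 + 8 + 2 + 8 = 37.
37 ÷ 2 = 18.5 beats.

18.5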